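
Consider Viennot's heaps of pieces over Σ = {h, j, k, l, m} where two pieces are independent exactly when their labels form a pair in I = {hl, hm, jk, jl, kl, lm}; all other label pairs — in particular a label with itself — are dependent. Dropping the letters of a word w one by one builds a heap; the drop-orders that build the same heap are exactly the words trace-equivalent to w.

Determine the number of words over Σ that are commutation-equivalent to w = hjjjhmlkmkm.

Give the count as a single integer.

0(h) covers ∅
1(j) covers 0:h
2(j) covers 1:j
3(j) covers 2:j
4(h) covers 3:j
5(m) covers 3:j
6(l) covers ∅
7(k) covers 4:h, 5:m
8(m) covers 7:k
9(k) covers 8:m
10(m) covers 9:k
floor of heap: 0:h, 6:l
completions by unplaced set U, small U first (add the entries for U minus each lowest piece of U):
  |U|=1: {6}:1  {10}:1
  |U|=2: {6,10}:2  {9,10}:1
  |U|=3: {6,9,10}:3  {8,9,10}:1
  |U|=4: {6,8,9,10}:4  {7,8,9,10}:1
  |U|=5: {4,7,8,9,10}:1  {5,7,8,9,10}:1  {6,7,8,9,10}:5
  |U|=6: {4,5,7,8,9,10}:2  {4,6,7,8,9,10}:6  {5,6,7,8,9,10}:6
  |U|=7: {3,4,5,7,8,9,10}:2  {4,5,6,7,8,9,10}:14
  |U|=8: {2,3,4,5,7,8,9,10}:2  {3,4,5,6,7,8,9,10}:16
  |U|=9: {1,2,3,4,5,7,8,9,10}:2  {2,3,4,5,6,7,8,9,10}:18
  start at 0(h): 20
  start at 6(l): 2
sum over floor = 22

22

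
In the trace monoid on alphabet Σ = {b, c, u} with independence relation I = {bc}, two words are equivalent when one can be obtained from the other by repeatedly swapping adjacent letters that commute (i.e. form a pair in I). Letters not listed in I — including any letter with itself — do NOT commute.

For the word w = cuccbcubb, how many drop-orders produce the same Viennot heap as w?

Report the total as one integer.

#0=c has no predecessor
#1=u depends on [0:c]
#2=c depends on [1:u]
#3=c depends on [2:c]
#4=b depends on [1:u]
#5=c depends on [3:c]
#6=u depends on [4:b, 5:c]
#7=b depends on [6:u]
#8=b depends on [7:b]
sources: [0:c]
N(rest) = Σ N(rest − s) over sources s of rest; N(one piece) = 1:
  size 1 → [8]=1
  size 2 → [7,8]=1
  size 3 → [6,7,8]=1
  size 4 → [4,6,7,8]=1  [5,6,7,8]=1
  size 5 → [3,5,6,7,8]=1  [4,5,6,7,8]=2
  size 6 → [2,3,5,6,7,8]=1  [3,4,5,6,7,8]=3
  size 7 → [2,3,4,5,6,7,8]=4
  first=0(c) contributes 4

4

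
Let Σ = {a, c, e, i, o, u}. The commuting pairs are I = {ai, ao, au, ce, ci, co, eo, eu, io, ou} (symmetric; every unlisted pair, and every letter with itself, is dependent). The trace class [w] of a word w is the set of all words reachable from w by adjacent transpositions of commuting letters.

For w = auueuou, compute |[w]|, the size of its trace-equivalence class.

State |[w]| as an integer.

105

drop 0:a onto floor
drop 1:u onto floor
drop 2:u onto {1:u}
drop 3:e onto {0:a}
drop 4:u onto {2:u}
drop 5:o onto floor
drop 6:u onto {4:u}
ground layer = {0:a, 1:u, 5:o}
drop-orders for the pieces not yet dropped (sum over which currently-grounded one goes next):
  1 to go: {3} 1  {5} 1  {6} 1
  2 to go: {0,3} 1  {3,5} 2  {3,6} 2  {4,6} 1  {5,6} 2
  3 to go: {0,3,5} 3  {0,3,6} 3  {2,4,6} 1  {3,4,6} 3  {3,5,6} 6  {4,5,6} 3
  4 to go: {0,3,4,6} 6  {0,3,5,6} 12  {1,2,4,6} 1  {2,3,4,6} 4  {2,4,5,6} 4  {3,4,5,6} 12
  5 to go: {0,2,3,4,6} 10  {0,3,4,5,6} 30  {1,2,3,4,6} 5  {1,2,4,5,6} 5  {2,3,4,5,6} 20
  if 0:a drops first: 30 orders
  if 1:u drops first: 60 orders
  if 5:o drops first: 15 orders
heap linearizations: 105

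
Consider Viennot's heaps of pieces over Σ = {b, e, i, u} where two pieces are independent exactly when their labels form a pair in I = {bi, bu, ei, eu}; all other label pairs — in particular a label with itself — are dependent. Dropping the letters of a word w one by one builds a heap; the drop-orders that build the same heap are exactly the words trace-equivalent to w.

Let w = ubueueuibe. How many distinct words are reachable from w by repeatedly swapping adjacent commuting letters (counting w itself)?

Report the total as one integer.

drop 0:u onto floor
drop 1:b onto floor
drop 2:u onto {0:u}
drop 3:e onto {1:b}
drop 4:u onto {2:u}
drop 5:e onto {3:e}
drop 6:u onto {4:u}
drop 7:i onto {6:u}
drop 8:b onto {5:e}
drop 9:e onto {8:b}
ground layer = {0:u, 1:b}
drop-orders for the pieces not yet dropped (sum over which currently-grounded one goes next):
  1 to go: {7} 1  {9} 1
  2 to go: {6,7} 1  {7,9} 2  {8,9} 1
  3 to go: {4,6,7} 1  {5,8,9} 1  {6,7,9} 3  {7,8,9} 3
  4 to go: {2,4,6,7} 1  {3,5,8,9} 1  {4,6,7,9} 4  {5,7,8,9} 4  {6,7,8,9} 6
  5 to go: {0,2,4,6,7} 1  {1,3,5,8,9} 1  {2,4,6,7,9} 5  {3,5,7,8,9} 5  {4,6,7,8,9} 10  {5,6,7,8,9} 10
  6 to go: {0,2,4,6,7,9} 6  {1,3,5,7,8,9} 6  {2,4,6,7,8,9} 15  {3,5,6,7,8,9} 15  {4,5,6,7,8,9} 20
  7 to go: {0,2,4,6,7,8,9} 21  {1,3,5,6,7,8,9} 21  {2,4,5,6,7,8,9} 35  {3,4,5,6,7,8,9} 35
  8 to go: {0,2,4,5,6,7,8,9} 56  {1,3,4,5,6,7,8,9} 56  {2,3,4,5,6,7,8,9} 70
  if 0:u drops first: 126 orders
  if 1:b drops first: 126 orders
heap linearizations: 252

252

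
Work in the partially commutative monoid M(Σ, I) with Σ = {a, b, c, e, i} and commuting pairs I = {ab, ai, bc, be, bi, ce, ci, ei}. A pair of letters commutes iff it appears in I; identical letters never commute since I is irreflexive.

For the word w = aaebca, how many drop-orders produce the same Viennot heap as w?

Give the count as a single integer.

12

piece 0:a — minimal
piece 1:a rests on {0:a}
piece 2:e rests on {1:a}
piece 3:b — minimal
piece 4:c rests on {1:a}
piece 5:a rests on {2:e, 4:c}
minimal pieces: {0:a, 3:b}
ways to finish when only these pieces remain (= sum over removing one remaining piece with nothing left below it):
  1 left: {3}→1  {5}→1
  2 left: {2,5}→1  {3,5}→2  {4,5}→1
  3 left: {2,3,5}→3  {2,4,5}→2  {3,4,5}→3
  4 left: {1,2,4,5}→2  {2,3,4,5}→8
  placing 0:a first → 10 extensions
  placing 3:b first → 2 extensions
total linear extensions = 12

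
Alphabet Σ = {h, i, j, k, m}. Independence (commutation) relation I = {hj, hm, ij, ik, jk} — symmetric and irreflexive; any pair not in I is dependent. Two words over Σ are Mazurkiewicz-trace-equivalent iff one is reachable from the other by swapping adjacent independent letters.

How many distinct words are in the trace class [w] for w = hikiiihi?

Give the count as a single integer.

drop 0:h onto floor
drop 1:i onto {0:h}
drop 2:k onto {0:h}
drop 3:i onto {1:i}
drop 4:i onto {3:i}
drop 5:i onto {4:i}
drop 6:h onto {2:k, 5:i}
drop 7:i onto {6:h}
ground layer = {0:h}
drop-orders for the pieces not yet dropped (sum over which currently-grounded one goes next):
  1 to go: {7} 1
  2 to go: {6,7} 1
  3 to go: {2,6,7} 1  {5,6,7} 1
  4 to go: {2,5,6,7} 2  {4,5,6,7} 1
  5 to go: {2,4,5,6,7} 3  {3,4,5,6,7} 1
  6 to go: {1,3,4,5,6,7} 1  {2,3,4,5,6,7} 4
  if 0:h drops first: 5 orders

5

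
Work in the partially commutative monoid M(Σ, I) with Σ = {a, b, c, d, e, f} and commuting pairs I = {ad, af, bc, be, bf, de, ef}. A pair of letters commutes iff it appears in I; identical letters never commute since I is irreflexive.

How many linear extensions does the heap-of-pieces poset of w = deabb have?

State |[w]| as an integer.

3

drop 0:d onto floor
drop 1:e onto floor
drop 2:a onto {1:e}
drop 3:b onto {0:d, 2:a}
drop 4:b onto {3:b}
ground layer = {0:d, 1:e}
drop-orders for the pieces not yet dropped (sum over which currently-grounded one goes next):
  1 to go: {4} 1
  2 to go: {3,4} 1
  3 to go: {0,3,4} 1  {2,3,4} 1
  if 0:d drops first: 1 orders
  if 1:e drops first: 2 orders
heap linearizations: 3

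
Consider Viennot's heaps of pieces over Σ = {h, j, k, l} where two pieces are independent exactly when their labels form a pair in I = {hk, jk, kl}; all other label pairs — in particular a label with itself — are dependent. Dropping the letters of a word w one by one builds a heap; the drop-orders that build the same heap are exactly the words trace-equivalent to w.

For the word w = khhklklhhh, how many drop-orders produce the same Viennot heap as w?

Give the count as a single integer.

0(k) covers ∅
1(h) covers ∅
2(h) covers 1:h
3(k) covers 0:k
4(l) covers 2:h
5(k) covers 3:k
6(l) covers 4:l
7(h) covers 6:l
8(h) covers 7:h
9(h) covers 8:h
floor of heap: 0:k, 1:h
completions by unplaced set U, small U first (add the entries for U minus each lowest piece of U):
  |U|=1: {5}:1  {9}:1
  |U|=2: {3,5}:1  {5,9}:2  {8,9}:1
  |U|=3: {0,3,5}:1  {3,5,9}:3  {5,8,9}:3  {7,8,9}:1
  |U|=4: {0,3,5,9}:4  {3,5,8,9}:6  {5,7,8,9}:4  {6,7,8,9}:1
  |U|=5: {0,3,5,8,9}:10  {3,5,7,8,9}:10  {4,6,7,8,9}:1  {5,6,7,8,9}:5
  |U|=6: {0,3,5,7,8,9}:20  {2,4,6,7,8,9}:1  {3,5,6,7,8,9}:15  {4,5,6,7,8,9}:6
  |U|=7: {0,3,5,6,7,8,9}:35  {1,2,4,6,7,8,9}:1  {2,4,5,6,7,8,9}:7  {3,4,5,6,7,8,9}:21
  |U|=8: {0,3,4,5,6,7,8,9}:56  {1,2,4,5,6,7,8,9}:8  {2,3,4,5,6,7,8,9}:28
  start at 0(k): 36
  start at 1(h): 84
sum over floor = 120

120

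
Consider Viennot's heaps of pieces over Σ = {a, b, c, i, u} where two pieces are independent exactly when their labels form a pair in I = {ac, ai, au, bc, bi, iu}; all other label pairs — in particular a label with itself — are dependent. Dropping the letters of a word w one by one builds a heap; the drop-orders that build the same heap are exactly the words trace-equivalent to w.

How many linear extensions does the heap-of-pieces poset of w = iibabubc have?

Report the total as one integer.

36

piece 0:i — minimal
piece 1:i rests on {0:i}
piece 2:b — minimal
piece 3:a rests on {2:b}
piece 4:b rests on {3:a}
piece 5:u rests on {4:b}
piece 6:b rests on {5:u}
piece 7:c rests on {1:i, 5:u}
minimal pieces: {0:i, 2:b}
ways to finish when only these pieces remain (= sum over removing one remaining piece with nothing left below it):
  1 left: {6}→1  {7}→1
  2 left: {1,7}→1  {6,7}→2
  3 left: {0,1,7}→1  {1,6,7}→3  {5,6,7}→2
  4 left: {0,1,6,7}→4  {1,5,6,7}→5  {4,5,6,7}→2
  5 left: {0,1,5,6,7}→9  {1,4,5,6,7}→7  {3,4,5,6,7}→2
  6 left: {0,1,4,5,6,7}→16  {1,3,4,5,6,7}→9  {2,3,4,5,6,7}→2
  placing 0:i first → 11 extensions
  placing 2:b first → 25 extensions
total linear extensions = 36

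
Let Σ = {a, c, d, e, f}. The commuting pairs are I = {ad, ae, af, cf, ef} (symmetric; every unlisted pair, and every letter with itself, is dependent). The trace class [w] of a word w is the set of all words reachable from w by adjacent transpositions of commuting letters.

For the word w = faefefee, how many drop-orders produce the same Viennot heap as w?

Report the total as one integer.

piece 0:f — minimal
piece 1:a — minimal
piece 2:e — minimal
piece 3:f rests on {0:f}
piece 4:e rests on {2:e}
piece 5:f rests on {3:f}
piece 6:e rests on {4:e}
piece 7:e rests on {6:e}
minimal pieces: {0:f, 1:a, 2:e}
ways to finish when only these pieces remain (= sum over removing one remaining piece with nothing left below it):
  1 left: {1}→1  {5}→1  {7}→1
  2 left: {1,5}→2  {1,7}→2  {3,5}→1  {5,7}→2  {6,7}→1
  3 left: {0,3,5}→1  {1,3,5}→3  {1,5,7}→6  {1,6,7}→3  {3,5,7}→3  {4,6,7}→1  {5,6,7}→3
  4 left: {0,1,3,5}→4  {0,3,5,7}→4  {1,3,5,7}→12  {1,4,6,7}→4  {1,5,6,7}→12  {2,4,6,7}→1  {3,5,6,7}→6  {4,5,6,7}→4
  5 left: {0,1,3,5,7}→20  {0,3,5,6,7}→10  {1,2,4,6,7}→5  {1,3,5,6,7}→30  {1,4,5,6,7}→20  {2,4,5,6,7}→5  {3,4,5,6,7}→10
  6 left: {0,1,3,5,6,7}→60  {0,3,4,5,6,7}→20  {1,2,4,5,6,7}→30  {1,3,4,5,6,7}→60  {2,3,4,5,6,7}→15
  placing 0:f first → 105 extensions
  placing 1:a first → 35 extensions
  placing 2:e first → 140 extensions
total linear extensions = 280

280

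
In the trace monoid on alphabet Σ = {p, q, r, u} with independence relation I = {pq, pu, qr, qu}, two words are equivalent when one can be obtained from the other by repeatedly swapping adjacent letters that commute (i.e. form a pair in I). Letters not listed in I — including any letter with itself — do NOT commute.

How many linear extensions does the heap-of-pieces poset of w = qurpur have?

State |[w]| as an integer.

0(q) covers ∅
1(u) covers ∅
2(r) covers 1:u
3(p) covers 2:r
4(u) covers 2:r
5(r) covers 3:p, 4:u
floor of heap: 0:q, 1:u
completions by unplaced set U, small U first (add the entries for U minus each lowest piece of U):
  |U|=1: {0}:1  {5}:1
  |U|=2: {0,5}:2  {3,5}:1  {4,5}:1
  |U|=3: {0,3,5}:3  {0,4,5}:3  {3,4,5}:2
  |U|=4: {0,3,4,5}:8  {2,3,4,5}:2
  start at 0(q): 2
  start at 1(u): 10
sum over floor = 12

12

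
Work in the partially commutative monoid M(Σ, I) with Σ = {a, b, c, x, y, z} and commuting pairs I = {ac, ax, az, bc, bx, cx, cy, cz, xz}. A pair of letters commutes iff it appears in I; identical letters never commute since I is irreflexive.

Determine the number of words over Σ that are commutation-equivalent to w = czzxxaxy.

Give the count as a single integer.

drop 0:c onto floor
drop 1:z onto floor
drop 2:z onto {1:z}
drop 3:x onto floor
drop 4:x onto {3:x}
drop 5:a onto floor
drop 6:x onto {4:x}
drop 7:y onto {2:z, 5:a, 6:x}
ground layer = {0:c, 1:z, 3:x, 5:a}
drop-orders for the pieces not yet dropped (sum over which currently-grounded one goes next):
  1 to go: {0} 1  {7} 1
  2 to go: {0,7} 2  {2,7} 1  {5,7} 1  {6,7} 1
  3 to go: {0,2,7} 3  {0,5,7} 3  {0,6,7} 3  {1,2,7} 1  {2,5,7} 2  {2,6,7} 2  {4,6,7} 1  {5,6,7} 2
  4 to go: {0,1,2,7} 4  {0,2,5,7} 8  {0,2,6,7} 8  {0,4,6,7} 4  {0,5,6,7} 8  {1,2,5,7} 3  {1,2,6,7} 3  {2,4,6,7} 3  {2,5,6,7} 6  {3,4,6,7} 1  {4,5,6,7} 3
  5 to go: {0,1,2,5,7} 15  {0,1,2,6,7} 15  {0,2,4,6,7} 15  {0,2,5,6,7} 30  {0,3,4,6,7} 5  {0,4,5,6,7} 15  {1,2,4,6,7} 6  {1,2,5,6,7} 12  {2,3,4,6,7} 4  {2,4,5,6,7} 12  {3,4,5,6,7} 4
  6 to go: {0,1,2,4,6,7} 36  {0,1,2,5,6,7} 72  {0,2,3,4,6,7} 24  {0,2,4,5,6,7} 72  {0,3,4,5,6,7} 24  {1,2,3,4,6,7} 10  {1,2,4,5,6,7} 30  {2,3,4,5,6,7} 20
  if 0:c drops first: 60 orders
  if 1:z drops first: 140 orders
  if 3:x drops first: 210 orders
  if 5:a drops first: 70 orders
heap linearizations: 480

480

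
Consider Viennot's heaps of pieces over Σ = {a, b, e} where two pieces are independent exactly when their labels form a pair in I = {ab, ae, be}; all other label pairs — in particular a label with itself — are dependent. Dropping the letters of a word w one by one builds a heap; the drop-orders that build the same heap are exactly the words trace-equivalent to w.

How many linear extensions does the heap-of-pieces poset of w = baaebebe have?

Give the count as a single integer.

drop 0:b onto floor
drop 1:a onto floor
drop 2:a onto {1:a}
drop 3:e onto floor
drop 4:b onto {0:b}
drop 5:e onto {3:e}
drop 6:b onto {4:b}
drop 7:e onto {5:e}
ground layer = {0:b, 1:a, 3:e}
drop-orders for the pieces not yet dropped (sum over which currently-grounded one goes next):
  1 to go: {2} 1  {6} 1  {7} 1
  2 to go: {1,2} 1  {2,6} 2  {2,7} 2  {4,6} 1  {5,7} 1  {6,7} 2
  3 to go: {0,4,6} 1  {1,2,6} 3  {1,2,7} 3  {2,4,6} 3  {2,5,7} 3  {2,6,7} 6  {3,5,7} 1  {4,6,7} 3  {5,6,7} 3
  4 to go: {0,2,4,6} 4  {0,4,6,7} 4  {1,2,4,6} 6  {1,2,5,7} 6  {1,2,6,7} 12  {2,3,5,7} 4  {2,4,6,7} 12  {2,5,6,7} 12  {3,5,6,7} 4  {4,5,6,7} 6
  5 to go: {0,1,2,4,6} 10  {0,2,4,6,7} 20  {0,4,5,6,7} 10  {1,2,3,5,7} 10  {1,2,4,6,7} 30  {1,2,5,6,7} 30  {2,3,5,6,7} 20  {2,4,5,6,7} 30  {3,4,5,6,7} 10
  6 to go: {0,1,2,4,6,7} 60  {0,2,4,5,6,7} 60  {0,3,4,5,6,7} 20  {1,2,3,5,6,7} 60  {1,2,4,5,6,7} 90  {2,3,4,5,6,7} 60
  if 0:b drops first: 210 orders
  if 1:a drops first: 140 orders
  if 3:e drops first: 210 orders
heap linearizations: 560

560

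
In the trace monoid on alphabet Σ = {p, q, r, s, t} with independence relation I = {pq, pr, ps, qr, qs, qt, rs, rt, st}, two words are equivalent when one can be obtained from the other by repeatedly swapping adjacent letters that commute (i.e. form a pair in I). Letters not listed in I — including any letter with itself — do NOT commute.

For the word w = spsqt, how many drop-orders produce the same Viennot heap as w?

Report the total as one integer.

30

piece 0:s — minimal
piece 1:p — minimal
piece 2:s rests on {0:s}
piece 3:q — minimal
piece 4:t rests on {1:p}
minimal pieces: {0:s, 1:p, 3:q}
ways to finish when only these pieces remain (= sum over removing one remaining piece with nothing left below it):
  1 left: {2}→1  {3}→1  {4}→1
  2 left: {0,2}→1  {1,4}→1  {2,3}→2  {2,4}→2  {3,4}→2
  3 left: {0,2,3}→3  {0,2,4}→3  {1,2,4}→3  {1,3,4}→3  {2,3,4}→6
  placing 0:s first → 12 extensions
  placing 1:p first → 12 extensions
  placing 3:q first → 6 extensions
total linear extensions = 30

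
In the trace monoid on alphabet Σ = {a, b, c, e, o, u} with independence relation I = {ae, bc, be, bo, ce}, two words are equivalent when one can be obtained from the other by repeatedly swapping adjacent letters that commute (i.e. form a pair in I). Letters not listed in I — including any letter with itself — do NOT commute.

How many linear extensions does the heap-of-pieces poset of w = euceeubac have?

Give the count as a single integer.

3

0(e) covers ∅
1(u) covers 0:e
2(c) covers 1:u
3(e) covers 1:u
4(e) covers 3:e
5(u) covers 2:c, 4:e
6(b) covers 5:u
7(a) covers 6:b
8(c) covers 7:a
floor of heap: 0:e
completions by unplaced set U, small U first (add the entries for U minus each lowest piece of U):
  |U|=1: {8}:1
  |U|=2: {7,8}:1
  |U|=3: {6,7,8}:1
  |U|=4: {5,6,7,8}:1
  |U|=5: {2,5,6,7,8}:1  {4,5,6,7,8}:1
  |U|=6: {2,4,5,6,7,8}:2  {3,4,5,6,7,8}:1
  |U|=7: {2,3,4,5,6,7,8}:3
  start at 0(e): 3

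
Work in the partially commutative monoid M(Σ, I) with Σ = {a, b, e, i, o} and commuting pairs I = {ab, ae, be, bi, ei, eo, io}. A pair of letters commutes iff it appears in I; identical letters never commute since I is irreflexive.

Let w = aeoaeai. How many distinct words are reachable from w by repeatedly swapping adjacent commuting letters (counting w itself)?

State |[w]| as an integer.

21

#0=a has no predecessor
#1=e has no predecessor
#2=o depends on [0:a]
#3=a depends on [2:o]
#4=e depends on [1:e]
#5=a depends on [3:a]
#6=i depends on [5:a]
sources: [0:a, 1:e]
N(rest) = Σ N(rest − s) over sources s of rest; N(one piece) = 1:
  size 1 → [4]=1  [6]=1
  size 2 → [1,4]=1  [4,6]=2  [5,6]=1
  size 3 → [1,4,6]=3  [3,5,6]=1  [4,5,6]=3
  size 4 → [1,4,5,6]=6  [2,3,5,6]=1  [3,4,5,6]=4
  size 5 → [0,2,3,5,6]=1  [1,3,4,5,6]=10  [2,3,4,5,6]=5
  first=0(a) contributes 15
  first=1(e) contributes 6
|[w]| = 21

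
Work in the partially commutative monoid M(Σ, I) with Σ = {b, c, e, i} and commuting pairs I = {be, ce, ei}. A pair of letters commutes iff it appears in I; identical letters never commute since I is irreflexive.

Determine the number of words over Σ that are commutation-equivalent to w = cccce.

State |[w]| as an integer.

piece 0:c — minimal
piece 1:c rests on {0:c}
piece 2:c rests on {1:c}
piece 3:c rests on {2:c}
piece 4:e — minimal
minimal pieces: {0:c, 4:e}
ways to finish when only these pieces remain (= sum over removing one remaining piece with nothing left below it):
  1 left: {3}→1  {4}→1
  2 left: {2,3}→1  {3,4}→2
  3 left: {1,2,3}→1  {2,3,4}→3
  placing 0:c first → 4 extensions
  placing 4:e first → 1 extensions
total linear extensions = 5

5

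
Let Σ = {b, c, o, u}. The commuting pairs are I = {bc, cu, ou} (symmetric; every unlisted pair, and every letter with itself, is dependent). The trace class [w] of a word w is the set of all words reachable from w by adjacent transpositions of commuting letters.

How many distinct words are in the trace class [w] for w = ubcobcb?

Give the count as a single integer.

9

0(u) covers ∅
1(b) covers 0:u
2(c) covers ∅
3(o) covers 1:b, 2:c
4(b) covers 3:o
5(c) covers 3:o
6(b) covers 4:b
floor of heap: 0:u, 2:c
completions by unplaced set U, small U first (add the entries for U minus each lowest piece of U):
  |U|=1: {5}:1  {6}:1
  |U|=2: {4,6}:1  {5,6}:2
  |U|=3: {4,5,6}:3
  |U|=4: {3,4,5,6}:3
  |U|=5: {1,3,4,5,6}:3  {2,3,4,5,6}:3
  start at 0(u): 6
  start at 2(c): 3
sum over floor = 9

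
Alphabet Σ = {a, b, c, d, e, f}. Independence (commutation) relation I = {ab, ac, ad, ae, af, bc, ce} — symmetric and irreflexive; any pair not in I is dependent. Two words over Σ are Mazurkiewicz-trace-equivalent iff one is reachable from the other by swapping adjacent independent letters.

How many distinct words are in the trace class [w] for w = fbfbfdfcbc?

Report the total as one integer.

3

piece 0:f — minimal
piece 1:b rests on {0:f}
piece 2:f rests on {1:b}
piece 3:b rests on {2:f}
piece 4:f rests on {3:b}
piece 5:d rests on {4:f}
piece 6:f rests on {5:d}
piece 7:c rests on {6:f}
piece 8:b rests on {6:f}
piece 9:c rests on {7:c}
minimal pieces: {0:f}
ways to finish when only these pieces remain (= sum over removing one remaining piece with nothing left below it):
  1 left: {8}→1  {9}→1
  2 left: {7,9}→1  {8,9}→2
  3 left: {7,8,9}→3
  4 left: {6,7,8,9}→3
  5 left: {5,6,7,8,9}→3
  6 left: {4,5,6,7,8,9}→3
  7 left: {3,4,5,6,7,8,9}→3
  8 left: {2,3,4,5,6,7,8,9}→3
  placing 0:f first → 3 extensions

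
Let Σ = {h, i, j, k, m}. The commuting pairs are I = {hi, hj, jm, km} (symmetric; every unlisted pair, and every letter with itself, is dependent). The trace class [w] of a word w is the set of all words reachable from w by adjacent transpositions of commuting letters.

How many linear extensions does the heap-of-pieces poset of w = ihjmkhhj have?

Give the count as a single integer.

0(i) covers ∅
1(h) covers ∅
2(j) covers 0:i
3(m) covers 0:i, 1:h
4(k) covers 1:h, 2:j
5(h) covers 3:m, 4:k
6(h) covers 5:h
7(j) covers 4:k
floor of heap: 0:i, 1:h
completions by unplaced set U, small U first (add the entries for U minus each lowest piece of U):
  |U|=1: {6}:1  {7}:1
  |U|=2: {5,6}:1  {6,7}:2
  |U|=3: {3,5,6}:1  {5,6,7}:3
  |U|=4: {3,5,6,7}:4  {4,5,6,7}:3
  |U|=5: {2,4,5,6,7}:3  {3,4,5,6,7}:7
  |U|=6: {1,3,4,5,6,7}:7  {2,3,4,5,6,7}:10
  start at 0(i): 17
  start at 1(h): 10
sum over floor = 27

27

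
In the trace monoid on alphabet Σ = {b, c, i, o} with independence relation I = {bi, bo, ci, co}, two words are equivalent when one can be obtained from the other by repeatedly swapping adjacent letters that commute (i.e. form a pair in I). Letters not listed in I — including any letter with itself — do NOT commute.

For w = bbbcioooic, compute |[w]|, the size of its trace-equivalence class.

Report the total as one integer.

drop 0:b onto floor
drop 1:b onto {0:b}
drop 2:b onto {1:b}
drop 3:c onto {2:b}
drop 4:i onto floor
drop 5:o onto {4:i}
drop 6:o onto {5:o}
drop 7:o onto {6:o}
drop 8:i onto {7:o}
drop 9:c onto {3:c}
ground layer = {0:b, 4:i}
drop-orders for the pieces not yet dropped (sum over which currently-grounded one goes next):
  1 to go: {8} 1  {9} 1
  2 to go: {3,9} 1  {7,8} 1  {8,9} 2
  3 to go: {2,3,9} 1  {3,8,9} 3  {6,7,8} 1  {7,8,9} 3
  4 to go: {1,2,3,9} 1  {2,3,8,9} 4  {3,7,8,9} 6  {5,6,7,8} 1  {6,7,8,9} 4
  5 to go: {0,1,2,3,9} 1  {1,2,3,8,9} 5  {2,3,7,8,9} 10  {3,6,7,8,9} 10  {4,5,6,7,8} 1  {5,6,7,8,9} 5
  6 to go: {0,1,2,3,8,9} 6  {1,2,3,7,8,9} 15  {2,3,6,7,8,9} 20  {3,5,6,7,8,9} 15  {4,5,6,7,8,9} 6
  7 to go: {0,1,2,3,7,8,9} 21  {1,2,3,6,7,8,9} 35  {2,3,5,6,7,8,9} 35  {3,4,5,6,7,8,9} 21
  8 to go: {0,1,2,3,6,7,8,9} 56  {1,2,3,5,6,7,8,9} 70  {2,3,4,5,6,7,8,9} 56
  if 0:b drops first: 126 orders
  if 4:i drops first: 126 orders
heap linearizations: 252

252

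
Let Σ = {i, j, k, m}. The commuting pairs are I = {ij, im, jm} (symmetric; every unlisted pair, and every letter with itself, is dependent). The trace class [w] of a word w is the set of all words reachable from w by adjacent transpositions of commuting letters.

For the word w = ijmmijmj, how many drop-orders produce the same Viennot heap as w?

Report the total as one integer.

560

0(i) covers ∅
1(j) covers ∅
2(m) covers ∅
3(m) covers 2:m
4(i) covers 0:i
5(j) covers 1:j
6(m) covers 3:m
7(j) covers 5:j
floor of heap: 0:i, 1:j, 2:m
completions by unplaced set U, small U first (add the entries for U minus each lowest piece of U):
  |U|=1: {4}:1  {6}:1  {7}:1
  |U|=2: {0,4}:1  {3,6}:1  {4,6}:2  {4,7}:2  {5,7}:1  {6,7}:2
  |U|=3: {0,4,6}:3  {0,4,7}:3  {1,5,7}:1  {2,3,6}:1  {3,4,6}:3  {3,6,7}:3  {4,5,7}:3  {4,6,7}:6  {5,6,7}:3
  |U|=4: {0,3,4,6}:6  {0,4,5,7}:6  {0,4,6,7}:12  {1,4,5,7}:4  {1,5,6,7}:4  {2,3,4,6}:4  {2,3,6,7}:4  {3,4,6,7}:12  {3,5,6,7}:6  {4,5,6,7}:12
  |U|=5: {0,1,4,5,7}:10  {0,2,3,4,6}:10  {0,3,4,6,7}:30  {0,4,5,6,7}:30  {1,3,5,6,7}:10  {1,4,5,6,7}:20  {2,3,4,6,7}:20  {2,3,5,6,7}:10  {3,4,5,6,7}:30
  |U|=6: {0,1,4,5,6,7}:60  {0,2,3,4,6,7}:60  {0,3,4,5,6,7}:90  {1,2,3,5,6,7}:20  {1,3,4,5,6,7}:60  {2,3,4,5,6,7}:60
  start at 0(i): 140
  start at 1(j): 210
  start at 2(m): 210
sum over floor = 560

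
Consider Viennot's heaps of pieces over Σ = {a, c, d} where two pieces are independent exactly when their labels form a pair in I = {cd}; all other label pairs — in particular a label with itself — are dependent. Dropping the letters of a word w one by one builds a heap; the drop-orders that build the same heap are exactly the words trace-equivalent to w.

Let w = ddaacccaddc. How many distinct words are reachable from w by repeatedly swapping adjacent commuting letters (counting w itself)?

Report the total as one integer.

3

piece 0:d — minimal
piece 1:d rests on {0:d}
piece 2:a rests on {1:d}
piece 3:a rests on {2:a}
piece 4:c rests on {3:a}
piece 5:c rests on {4:c}
piece 6:c rests on {5:c}
piece 7:a rests on {6:c}
piece 8:d rests on {7:a}
piece 9:d rests on {8:d}
piece 10:c rests on {7:a}
minimal pieces: {0:d}
ways to finish when only these pieces remain (= sum over removing one remaining piece with nothing left below it):
  1 left: {9}→1  {10}→1
  2 left: {8,9}→1  {9,10}→2
  3 left: {8,9,10}→3
  4 left: {7,8,9,10}→3
  5 left: {6,7,8,9,10}→3
  6 left: {5,6,7,8,9,10}→3
  7 left: {4,5,6,7,8,9,10}→3
  8 left: {3,4,5,6,7,8,9,10}→3
  9 left: {2,3,4,5,6,7,8,9,10}→3
  placing 0:d first → 3 extensions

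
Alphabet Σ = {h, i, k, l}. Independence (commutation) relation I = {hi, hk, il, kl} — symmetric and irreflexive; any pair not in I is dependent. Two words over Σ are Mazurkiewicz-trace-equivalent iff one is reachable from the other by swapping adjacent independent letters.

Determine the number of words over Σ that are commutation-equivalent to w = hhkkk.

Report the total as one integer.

10

0(h) covers ∅
1(h) covers 0:h
2(k) covers ∅
3(k) covers 2:k
4(k) covers 3:k
floor of heap: 0:h, 2:k
completions by unplaced set U, small U first (add the entries for U minus each lowest piece of U):
  |U|=1: {1}:1  {4}:1
  |U|=2: {0,1}:1  {1,4}:2  {3,4}:1
  |U|=3: {0,1,4}:3  {1,3,4}:3  {2,3,4}:1
  start at 0(h): 4
  start at 2(k): 6
sum over floor = 10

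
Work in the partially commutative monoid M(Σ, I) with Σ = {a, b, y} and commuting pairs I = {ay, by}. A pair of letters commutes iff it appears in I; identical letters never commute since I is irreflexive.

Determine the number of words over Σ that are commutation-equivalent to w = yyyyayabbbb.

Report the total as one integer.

#0=y has no predecessor
#1=y depends on [0:y]
#2=y depends on [1:y]
#3=y depends on [2:y]
#4=a has no predecessor
#5=y depends on [3:y]
#6=a depends on [4:a]
#7=b depends on [6:a]
#8=b depends on [7:b]
#9=b depends on [8:b]
#10=b depends on [9:b]
sources: [0:y, 4:a]
N(rest) = Σ N(rest − s) over sources s of rest; N(one piece) = 1:
  size 1 → [5]=1  [10]=1
  size 2 → [3,5]=1  [5,10]=2  [9,10]=1
  size 3 → [2,3,5]=1  [3,5,10]=3  [5,9,10]=3  [8,9,10]=1
  size 4 → [1,2,3,5]=1  [2,3,5,10]=4  [3,5,9,10]=6  [5,8,9,10]=4  [7,8,9,10]=1
  size 5 → [0,1,2,3,5]=1  [1,2,3,5,10]=5  [2,3,5,9,10]=10  [3,5,8,9,10]=10  [5,7,8,9,10]=5  [6,7,8,9,10]=1
  size 6 → [0,1,2,3,5,10]=6  [1,2,3,5,9,10]=15  [2,3,5,8,9,10]=20  [3,5,7,8,9,10]=15  [4,6,7,8,9,10]=1  [5,6,7,8,9,10]=6
  size 7 → [0,1,2,3,5,9,10]=21  [1,2,3,5,8,9,10]=35  [2,3,5,7,8,9,10]=35  [3,5,6,7,8,9,10]=21  [4,5,6,7,8,9,10]=7
  size 8 → [0,1,2,3,5,8,9,10]=56  [1,2,3,5,7,8,9,10]=70  [2,3,5,6,7,8,9,10]=56  [3,4,5,6,7,8,9,10]=28
  size 9 → [0,1,2,3,5,7,8,9,10]=126  [1,2,3,5,6,7,8,9,10]=126  [2,3,4,5,6,7,8,9,10]=84
  first=0(y) contributes 210
  first=4(a) contributes 252
|[w]| = 462

462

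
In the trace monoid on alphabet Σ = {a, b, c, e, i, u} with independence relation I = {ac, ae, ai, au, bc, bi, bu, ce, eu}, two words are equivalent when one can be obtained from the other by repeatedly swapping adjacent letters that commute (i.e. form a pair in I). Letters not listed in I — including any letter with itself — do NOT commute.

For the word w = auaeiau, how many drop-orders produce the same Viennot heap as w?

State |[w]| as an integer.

#0=a has no predecessor
#1=u has no predecessor
#2=a depends on [0:a]
#3=e has no predecessor
#4=i depends on [1:u, 3:e]
#5=a depends on [2:a]
#6=u depends on [4:i]
sources: [0:a, 1:u, 3:e]
N(rest) = Σ N(rest − s) over sources s of rest; N(one piece) = 1:
  size 1 → [5]=1  [6]=1
  size 2 → [2,5]=1  [4,6]=1  [5,6]=2
  size 3 → [0,2,5]=1  [1,4,6]=1  [2,5,6]=3  [3,4,6]=1  [4,5,6]=3
  size 4 → [0,2,5,6]=4  [1,3,4,6]=2  [1,4,5,6]=4  [2,4,5,6]=6  [3,4,5,6]=4
  size 5 → [0,2,4,5,6]=10  [1,2,4,5,6]=10  [1,3,4,5,6]=10  [2,3,4,5,6]=10
  first=0(a) contributes 30
  first=1(u) contributes 20
  first=3(e) contributes 20
|[w]| = 70

70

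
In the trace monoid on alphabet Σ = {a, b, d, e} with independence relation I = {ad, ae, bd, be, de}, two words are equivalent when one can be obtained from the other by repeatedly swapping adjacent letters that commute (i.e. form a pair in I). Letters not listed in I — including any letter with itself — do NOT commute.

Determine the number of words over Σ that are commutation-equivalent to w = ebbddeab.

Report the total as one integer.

piece 0:e — minimal
piece 1:b — minimal
piece 2:b rests on {1:b}
piece 3:d — minimal
piece 4:d rests on {3:d}
piece 5:e rests on {0:e}
piece 6:a rests on {2:b}
piece 7:b rests on {6:a}
minimal pieces: {0:e, 1:b, 3:d}
ways to finish when only these pieces remain (= sum over removing one remaining piece with nothing left below it):
  1 left: {4}→1  {5}→1  {7}→1
  2 left: {0,5}→1  {3,4}→1  {4,5}→2  {4,7}→2  {5,7}→2  {6,7}→1
  3 left: {0,4,5}→3  {0,5,7}→3  {2,6,7}→1  {3,4,5}→3  {3,4,7}→3  {4,5,7}→6  {4,6,7}→3  {5,6,7}→3
  4 left: {0,3,4,5}→6  {0,4,5,7}→12  {0,5,6,7}→6  {1,2,6,7}→1  {2,4,6,7}→4  {2,5,6,7}→4  {3,4,5,7}→12  {3,4,6,7}→6  {4,5,6,7}→12
  5 left: {0,2,5,6,7}→10  {0,3,4,5,7}→30  {0,4,5,6,7}→30  {1,2,4,6,7}→5  {1,2,5,6,7}→5  {2,3,4,6,7}→10  {2,4,5,6,7}→20  {3,4,5,6,7}→30
  6 left: {0,1,2,5,6,7}→15  {0,2,4,5,6,7}→60  {0,3,4,5,6,7}→90  {1,2,3,4,6,7}→15  {1,2,4,5,6,7}→30  {2,3,4,5,6,7}→60
  placing 0:e first → 105 extensions
  placing 1:b first → 210 extensions
  placing 3:d first → 105 extensions
total linear extensions = 420

420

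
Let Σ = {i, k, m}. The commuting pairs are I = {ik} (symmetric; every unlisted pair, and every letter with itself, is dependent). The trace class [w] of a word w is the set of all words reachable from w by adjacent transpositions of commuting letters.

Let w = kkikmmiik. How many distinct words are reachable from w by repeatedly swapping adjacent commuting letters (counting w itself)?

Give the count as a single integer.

piece 0:k — minimal
piece 1:k rests on {0:k}
piece 2:i — minimal
piece 3:k rests on {1:k}
piece 4:m rests on {2:i, 3:k}
piece 5:m rests on {4:m}
piece 6:i rests on {5:m}
piece 7:i rests on {6:i}
piece 8:k rests on {5:m}
minimal pieces: {0:k, 2:i}
ways to finish when only these pieces remain (= sum over removing one remaining piece with nothing left below it):
  1 left: {7}→1  {8}→1
  2 left: {6,7}→1  {7,8}→2
  3 left: {6,7,8}→3
  4 left: {5,6,7,8}→3
  5 left: {4,5,6,7,8}→3
  6 left: {2,4,5,6,7,8}→3  {3,4,5,6,7,8}→3
  7 left: {1,3,4,5,6,7,8}→3  {2,3,4,5,6,7,8}→6
  placing 0:k first → 9 extensions
  placing 2:i first → 3 extensions
total linear extensions = 12

12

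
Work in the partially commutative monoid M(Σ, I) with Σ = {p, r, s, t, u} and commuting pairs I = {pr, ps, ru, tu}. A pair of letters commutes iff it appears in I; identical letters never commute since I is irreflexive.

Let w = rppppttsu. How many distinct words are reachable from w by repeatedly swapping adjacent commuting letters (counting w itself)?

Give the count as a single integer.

0(r) covers ∅
1(p) covers ∅
2(p) covers 1:p
3(p) covers 2:p
4(p) covers 3:p
5(t) covers 0:r, 4:p
6(t) covers 5:t
7(s) covers 6:t
8(u) covers 7:s
floor of heap: 0:r, 1:p
completions by unplaced set U, small U first (add the entries for U minus each lowest piece of U):
  |U|=1: {8}:1
  |U|=2: {7,8}:1
  |U|=3: {6,7,8}:1
  |U|=4: {5,6,7,8}:1
  |U|=5: {0,5,6,7,8}:1  {4,5,6,7,8}:1
  |U|=6: {0,4,5,6,7,8}:2  {3,4,5,6,7,8}:1
  |U|=7: {0,3,4,5,6,7,8}:3  {2,3,4,5,6,7,8}:1
  start at 0(r): 1
  start at 1(p): 4
sum over floor = 5

5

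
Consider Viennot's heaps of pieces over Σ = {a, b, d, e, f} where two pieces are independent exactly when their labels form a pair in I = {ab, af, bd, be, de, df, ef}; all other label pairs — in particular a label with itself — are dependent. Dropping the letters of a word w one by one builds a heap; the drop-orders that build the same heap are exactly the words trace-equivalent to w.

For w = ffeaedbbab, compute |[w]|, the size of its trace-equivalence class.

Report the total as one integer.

#0=f has no predecessor
#1=f depends on [0:f]
#2=e has no predecessor
#3=a depends on [2:e]
#4=e depends on [3:a]
#5=d depends on [3:a]
#6=b depends on [1:f]
#7=b depends on [6:b]
#8=a depends on [4:e, 5:d]
#9=b depends on [7:b]
sources: [0:f, 2:e]
N(rest) = Σ N(rest − s) over sources s of rest; N(one piece) = 1:
  size 1 → [8]=1  [9]=1
  size 2 → [4,8]=1  [5,8]=1  [7,9]=1  [8,9]=2
  size 3 → [4,5,8]=2  [4,8,9]=3  [5,8,9]=3  [6,7,9]=1  [7,8,9]=3
  size 4 → [1,6,7,9]=1  [3,4,5,8]=2  [4,5,8,9]=8  [4,7,8,9]=6  [5,7,8,9]=6  [6,7,8,9]=4
  size 5 → [0,1,6,7,9]=1  [1,6,7,8,9]=5  [2,3,4,5,8]=2  [3,4,5,8,9]=10  [4,5,7,8,9]=20  [4,6,7,8,9]=10  [5,6,7,8,9]=10
  size 6 → [0,1,6,7,8,9]=6  [1,4,6,7,8,9]=15  [1,5,6,7,8,9]=15  [2,3,4,5,8,9]=12  [3,4,5,7,8,9]=30  [4,5,6,7,8,9]=40
  size 7 → [0,1,4,6,7,8,9]=21  [0,1,5,6,7,8,9]=21  [1,4,5,6,7,8,9]=70  [2,3,4,5,7,8,9]=42  [3,4,5,6,7,8,9]=70
  size 8 → [0,1,4,5,6,7,8,9]=112  [1,3,4,5,6,7,8,9]=140  [2,3,4,5,6,7,8,9]=112
  first=0(f) contributes 252
  first=2(e) contributes 252
|[w]| = 504

504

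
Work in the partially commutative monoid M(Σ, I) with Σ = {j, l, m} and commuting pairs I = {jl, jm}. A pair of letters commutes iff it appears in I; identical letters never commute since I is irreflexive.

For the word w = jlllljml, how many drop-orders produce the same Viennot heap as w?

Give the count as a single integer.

28

#0=j has no predecessor
#1=l has no predecessor
#2=l depends on [1:l]
#3=l depends on [2:l]
#4=l depends on [3:l]
#5=j depends on [0:j]
#6=m depends on [4:l]
#7=l depends on [6:m]
sources: [0:j, 1:l]
N(rest) = Σ N(rest − s) over sources s of rest; N(one piece) = 1:
  size 1 → [5]=1  [7]=1
  size 2 → [0,5]=1  [5,7]=2  [6,7]=1
  size 3 → [0,5,7]=3  [4,6,7]=1  [5,6,7]=3
  size 4 → [0,5,6,7]=6  [3,4,6,7]=1  [4,5,6,7]=4
  size 5 → [0,4,5,6,7]=10  [2,3,4,6,7]=1  [3,4,5,6,7]=5
  size 6 → [0,3,4,5,6,7]=15  [1,2,3,4,6,7]=1  [2,3,4,5,6,7]=6
  first=0(j) contributes 7
  first=1(l) contributes 21
|[w]| = 28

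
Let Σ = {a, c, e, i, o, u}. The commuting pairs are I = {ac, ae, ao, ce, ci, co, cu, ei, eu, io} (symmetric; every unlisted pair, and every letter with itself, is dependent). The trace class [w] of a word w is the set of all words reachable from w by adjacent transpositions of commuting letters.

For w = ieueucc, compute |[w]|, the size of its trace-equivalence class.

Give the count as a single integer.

piece 0:i — minimal
piece 1:e — minimal
piece 2:u rests on {0:i}
piece 3:e rests on {1:e}
piece 4:u rests on {2:u}
piece 5:c — minimal
piece 6:c rests on {5:c}
minimal pieces: {0:i, 1:e, 5:c}
ways to finish when only these pieces remain (= sum over removing one remaining piece with nothing left below it):
  1 left: {3}→1  {4}→1  {6}→1
  2 left: {1,3}→1  {2,4}→1  {3,4}→2  {3,6}→2  {4,6}→2  {5,6}→1
  3 left: {0,2,4}→1  {1,3,4}→3  {1,3,6}→3  {2,3,4}→3  {2,4,6}→3  {3,4,6}→6  {3,5,6}→3  {4,5,6}→3
  4 left: {0,2,3,4}→4  {0,2,4,6}→4  {1,2,3,4}→6  {1,3,4,6}→12  {1,3,5,6}→6  {2,3,4,6}→12  {2,4,5,6}→6  {3,4,5,6}→12
  5 left: {0,1,2,3,4}→10  {0,2,3,4,6}→20  {0,2,4,5,6}→10  {1,2,3,4,6}→30  {1,3,4,5,6}→30  {2,3,4,5,6}→30
  placing 0:i first → 90 extensions
  placing 1:e first → 60 extensions
  placing 5:c first → 60 extensions
total linear extensions = 210

210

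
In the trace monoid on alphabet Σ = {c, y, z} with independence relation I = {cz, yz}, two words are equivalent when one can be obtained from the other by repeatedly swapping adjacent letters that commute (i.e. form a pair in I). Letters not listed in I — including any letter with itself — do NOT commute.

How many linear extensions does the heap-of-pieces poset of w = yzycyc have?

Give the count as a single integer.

drop 0:y onto floor
drop 1:z onto floor
drop 2:y onto {0:y}
drop 3:c onto {2:y}
drop 4:y onto {3:c}
drop 5:c onto {4:y}
ground layer = {0:y, 1:z}
drop-orders for the pieces not yet dropped (sum over which currently-grounded one goes next):
  1 to go: {1} 1  {5} 1
  2 to go: {1,5} 2  {4,5} 1
  3 to go: {1,4,5} 3  {3,4,5} 1
  4 to go: {1,3,4,5} 4  {2,3,4,5} 1
  if 0:y drops first: 5 orders
  if 1:z drops first: 1 orders
heap linearizations: 6

6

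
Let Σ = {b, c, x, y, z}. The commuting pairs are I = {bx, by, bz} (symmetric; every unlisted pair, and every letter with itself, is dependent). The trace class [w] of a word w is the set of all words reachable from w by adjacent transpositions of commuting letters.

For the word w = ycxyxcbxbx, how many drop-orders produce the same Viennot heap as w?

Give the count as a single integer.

6

drop 0:y onto floor
drop 1:c onto {0:y}
drop 2:x onto {1:c}
drop 3:y onto {2:x}
drop 4:x onto {3:y}
drop 5:c onto {4:x}
drop 6:b onto {5:c}
drop 7:x onto {5:c}
drop 8:b onto {6:b}
drop 9:x onto {7:x}
ground layer = {0:y}
drop-orders for the pieces not yet dropped (sum over which currently-grounded one goes next):
  1 to go: {8} 1  {9} 1
  2 to go: {6,8} 1  {7,9} 1  {8,9} 2
  3 to go: {6,8,9} 3  {7,8,9} 3
  4 to go: {6,7,8,9} 6
  5 to go: {5,6,7,8,9} 6
  6 to go: {4,5,6,7,8,9} 6
  7 to go: {3,4,5,6,7,8,9} 6
  8 to go: {2,3,4,5,6,7,8,9} 6
  if 0:y drops first: 6 orders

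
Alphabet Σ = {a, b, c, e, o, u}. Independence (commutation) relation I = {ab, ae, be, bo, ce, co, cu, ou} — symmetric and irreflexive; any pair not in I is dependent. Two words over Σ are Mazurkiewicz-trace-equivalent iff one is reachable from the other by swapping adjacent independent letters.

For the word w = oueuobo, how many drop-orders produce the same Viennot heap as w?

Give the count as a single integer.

12

piece 0:o — minimal
piece 1:u — minimal
piece 2:e rests on {0:o, 1:u}
piece 3:u rests on {2:e}
piece 4:o rests on {2:e}
piece 5:b rests on {3:u}
piece 6:o rests on {4:o}
minimal pieces: {0:o, 1:u}
ways to finish when only these pieces remain (= sum over removing one remaining piece with nothing left below it):
  1 left: {5}→1  {6}→1
  2 left: {3,5}→1  {4,6}→1  {5,6}→2
  3 left: {3,5,6}→3  {4,5,6}→3
  4 left: {3,4,5,6}→6
  5 left: {2,3,4,5,6}→6
  placing 0:o first → 6 extensions
  placing 1:u first → 6 extensions
total linear extensions = 12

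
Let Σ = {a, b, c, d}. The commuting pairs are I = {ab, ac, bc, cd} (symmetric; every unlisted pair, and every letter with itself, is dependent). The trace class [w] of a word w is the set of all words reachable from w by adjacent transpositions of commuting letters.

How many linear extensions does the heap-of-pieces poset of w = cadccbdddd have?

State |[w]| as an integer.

120

#0=c has no predecessor
#1=a has no predecessor
#2=d depends on [1:a]
#3=c depends on [0:c]
#4=c depends on [3:c]
#5=b depends on [2:d]
#6=d depends on [5:b]
#7=d depends on [6:d]
#8=d depends on [7:d]
#9=d depends on [8:d]
sources: [0:c, 1:a]
N(rest) = Σ N(rest − s) over sources s of rest; N(one piece) = 1:
  size 1 → [4]=1  [9]=1
  size 2 → [3,4]=1  [4,9]=2  [8,9]=1
  size 3 → [0,3,4]=1  [3,4,9]=3  [4,8,9]=3  [7,8,9]=1
  size 4 → [0,3,4,9]=4  [3,4,8,9]=6  [4,7,8,9]=4  [6,7,8,9]=1
  size 5 → [0,3,4,8,9]=10  [3,4,7,8,9]=10  [4,6,7,8,9]=5  [5,6,7,8,9]=1
  size 6 → [0,3,4,7,8,9]=20  [2,5,6,7,8,9]=1  [3,4,6,7,8,9]=15  [4,5,6,7,8,9]=6
  size 7 → [0,3,4,6,7,8,9]=35  [1,2,5,6,7,8,9]=1  [2,4,5,6,7,8,9]=7  [3,4,5,6,7,8,9]=21
  size 8 → [0,3,4,5,6,7,8,9]=56  [1,2,4,5,6,7,8,9]=8  [2,3,4,5,6,7,8,9]=28
  first=0(c) contributes 36
  first=1(a) contributes 84
|[w]| = 120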